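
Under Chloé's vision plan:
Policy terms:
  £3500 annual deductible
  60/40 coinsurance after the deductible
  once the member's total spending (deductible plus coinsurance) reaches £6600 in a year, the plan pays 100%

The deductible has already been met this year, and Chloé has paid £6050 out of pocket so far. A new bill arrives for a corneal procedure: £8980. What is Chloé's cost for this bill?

The deductible is already satisfied, so the full bill goes to coinsurance.
Coinsurance: £8980 × 40% = £3592.
Adding £3592 to the £6050 already spent would give £9642, which exceeds the £6600 cap; the member pays just £6600 − £6050 = £550.

£550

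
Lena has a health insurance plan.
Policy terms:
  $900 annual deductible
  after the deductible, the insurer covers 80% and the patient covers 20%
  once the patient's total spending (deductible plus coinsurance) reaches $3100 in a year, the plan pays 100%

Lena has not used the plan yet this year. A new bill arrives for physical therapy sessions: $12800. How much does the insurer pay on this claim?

$9700

Nothing has been paid toward the $900 deductible, so the first $900 of this charge is applied there.
The remaining $11900 (= $12800 − $900) moves to coinsurance.
Patient's 20% share of $11900 is $2380.
So the patient owes $900 + $2380 = $3280 before any cap.
Year-to-date out-of-pocket would reach $0 + $3280 = $3280, above the $3100 maximum, so the patient pays only $3100 − $0 = $3100.
Insurer pays the balance: $12800 − $3100 = $9700.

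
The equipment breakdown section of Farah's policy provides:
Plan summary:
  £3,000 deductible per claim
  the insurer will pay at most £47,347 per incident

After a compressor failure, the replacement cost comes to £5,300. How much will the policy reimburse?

£2,300

Less the £3,000 deductible: £5,300 − £3,000 = £2,300.
That's under the £47,347 cap, so the insurer reimburses the full £2,300.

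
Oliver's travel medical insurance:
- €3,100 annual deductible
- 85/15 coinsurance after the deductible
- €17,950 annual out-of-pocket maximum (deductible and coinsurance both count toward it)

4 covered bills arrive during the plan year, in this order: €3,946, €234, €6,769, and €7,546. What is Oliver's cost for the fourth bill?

€1,131.90

Bill 1, €3,946: €3,100 finishes the deductible; €846 goes to coinsurance; 15% of €846 = €126.90. Cost to traveler: €3,226.90. OOP to date €3,226.90.
Bill 2, €234: 15% coinsurance on €234 = €35.10. Traveler pays €35.10; OOP now €3,262.
Bill 3, €6,769: deductible already satisfied, so traveler's share is 15% × €6,769 = €1,015.35. Cost to traveler: €1,015.35. OOP to date €4,277.35.
Bill 4, €7,546: deductible already satisfied, so traveler's share is 15% × €7,546 = €1,131.90. Cost to traveler: €1,131.90. OOP to date €5,409.25.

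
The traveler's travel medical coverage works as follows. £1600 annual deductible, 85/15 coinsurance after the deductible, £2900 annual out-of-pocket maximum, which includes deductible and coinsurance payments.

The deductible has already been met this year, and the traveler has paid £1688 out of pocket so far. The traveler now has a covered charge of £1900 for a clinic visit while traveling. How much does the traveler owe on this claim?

With the deductible met, the entire £1900 is subject to coinsurance.
Coinsurance: £1900 × 15% = £285.
Year-to-date out-of-pocket becomes £1688 + £285 = £1973, still under the £2900 maximum, so no cap applies.

£285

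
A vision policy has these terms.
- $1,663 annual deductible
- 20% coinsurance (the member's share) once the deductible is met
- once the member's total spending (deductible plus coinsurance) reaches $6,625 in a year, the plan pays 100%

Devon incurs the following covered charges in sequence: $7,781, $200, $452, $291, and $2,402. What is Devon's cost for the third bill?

Claim 1 — $7,781: $1,663 to deductible, leaving $6,118; coinsurance $6,118 × 20% = $1,223.60. Member owes $2,886.60 (running OOP $2,886.60).
Claim 2 — $200: 20% coinsurance on $200 = $40. Cost to member: $40. OOP to date $2,926.60.
Claim 3 — $452: deductible already satisfied, so member's share is 20% × $452 = $90.40. Member pays $90.40; OOP now $3,017.

$90.40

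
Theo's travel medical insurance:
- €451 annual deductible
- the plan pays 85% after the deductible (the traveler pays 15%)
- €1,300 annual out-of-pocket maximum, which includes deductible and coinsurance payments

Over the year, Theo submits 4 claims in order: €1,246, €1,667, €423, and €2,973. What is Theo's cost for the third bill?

Bill 1, €1,246: €451 to deductible, leaving €795; coinsurance €795 × 15% = €119.25. Traveler owes €570.25 (running OOP €570.25).
Bill 2, €1,667: 15% coinsurance on €1,667 = €250.05. Cost to traveler: €250.05. OOP to date €820.30.
Bill 3, €423: 15% coinsurance on €423 = €63.45. Traveler owes €63.45 (running OOP €883.75).

€63.45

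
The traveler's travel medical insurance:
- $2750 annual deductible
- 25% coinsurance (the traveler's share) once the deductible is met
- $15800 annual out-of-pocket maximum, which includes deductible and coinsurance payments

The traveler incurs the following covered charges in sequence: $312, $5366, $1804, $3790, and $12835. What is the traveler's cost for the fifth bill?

$3208.75

Bill 1, $312: fully absorbed by the deductible. Traveler owes $312 (running OOP $312).
Bill 2, $5366: deductible takes $2438, $2928 remains; coinsurance $2928 × 25% = $732. Traveler pays $3170; OOP now $3482.
Bill 3, $1804: deductible already satisfied, so traveler's share is 25% × $1804 = $451. Traveler pays $451; OOP now $3933.
Bill 4, $3790: deductible already satisfied, so traveler's share is 25% × $3790 = $947.50. Traveler owes $947.50 (running OOP $4880.50).
Bill 5, $12835: 25% coinsurance on $12835 = $3208.75. Traveler pays $3208.75; OOP now $8089.25.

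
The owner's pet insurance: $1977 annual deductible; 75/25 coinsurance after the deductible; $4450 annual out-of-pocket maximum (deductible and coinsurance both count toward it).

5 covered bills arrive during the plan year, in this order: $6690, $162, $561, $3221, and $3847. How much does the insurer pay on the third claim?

Claim 1 ($6690): deductible takes $1977, $4713 remains; owner's 25% is $1178.25. Owner owes $3155.25 (running OOP $3155.25). Plan pays $6690 − $3155.25 = $3534.75.
Claim 2 ($162): deductible already satisfied, so owner's share is 25% × $162 = $40.50. Cost to owner: $40.50. OOP to date $3195.75. Insurer: $162 − $40.50 = $121.50.
Claim 3 ($561): 25% coinsurance on $561 = $140.25. Owner pays $140.25; OOP now $3336. Insurer: $561 − $140.25 = $420.75.

$420.75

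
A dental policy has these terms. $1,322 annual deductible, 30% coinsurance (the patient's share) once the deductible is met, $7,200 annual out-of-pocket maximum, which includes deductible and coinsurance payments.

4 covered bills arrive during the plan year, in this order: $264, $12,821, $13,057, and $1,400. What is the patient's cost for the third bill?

$2,349.10

Bill 1, $264: fully absorbed by the deductible. Cost to patient: $264. OOP to date $264.
Bill 2, $12,821: deductible takes $1,058, $11,763 remains; coinsurance $11,763 × 30% = $3,528.90. Patient pays $4,586.90; OOP now $4,850.90.
Bill 3, $13,057: deductible met; 30% of $13,057 = $3,917.10. Adding that to $4,850.90 gives $8,768, past the $7,200 cap; patient pays only $7,200 − $4,850.90 = $2,349.10.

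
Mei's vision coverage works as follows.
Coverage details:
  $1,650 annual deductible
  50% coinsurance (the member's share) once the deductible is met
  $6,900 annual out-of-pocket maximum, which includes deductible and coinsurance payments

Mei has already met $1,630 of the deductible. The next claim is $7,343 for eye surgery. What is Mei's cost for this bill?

$3,681.50

Deductible still to meet: $1,650 − $1,630 = $20.
After the $20 deductible portion, $7,343 − $20 = $7,323 is subject to coinsurance.
Coinsurance: $7,323 × 50% = $3,661.50.
So the member owes $20 + $3,661.50 = $3,681.50 before any cap.
Total out-of-pocket so far would be $1,630 + $3,681.50 = $5,311.50, below the $6,900 cap — no reduction.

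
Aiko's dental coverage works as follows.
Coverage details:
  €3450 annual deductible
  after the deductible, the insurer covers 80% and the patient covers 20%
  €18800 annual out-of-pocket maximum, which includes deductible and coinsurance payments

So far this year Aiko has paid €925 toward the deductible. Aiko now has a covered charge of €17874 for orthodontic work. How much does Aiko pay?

€925 of the €3450 deductible is already met, leaving €2525.
That leaves €17874 − €2525 = €15349 for coinsurance.
20% of €15349 = €3069.80 falls to the patient.
So the patient owes €2525 + €3069.80 = €5594.80 before any cap.
Cumulative spending €925 + €5594.80 = €6519.80 stays under the €18800 maximum.

€5594.80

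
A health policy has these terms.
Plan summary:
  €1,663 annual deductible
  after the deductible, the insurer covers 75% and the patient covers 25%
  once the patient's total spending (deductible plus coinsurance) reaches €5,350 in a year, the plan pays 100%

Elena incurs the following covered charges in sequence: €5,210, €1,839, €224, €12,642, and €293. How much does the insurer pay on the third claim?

€168

Claim 1 — €5,210: €1,663 finishes the deductible; €3,547 goes to coinsurance; 25% of €3,547 = €886.75. Patient owes €2,549.75 (running OOP €2,549.75). Insurer: €5,210 − €2,549.75 = €2,660.25.
Claim 2 — €1,839: 25% coinsurance on €1,839 = €459.75. Cost to patient: €459.75. OOP to date €3,009.50. Insurer: €1,839 − €459.75 = €1,379.25.
Claim 3 — €224: deductible already satisfied, so patient's share is 25% × €224 = €56. Cost to patient: €56. OOP to date €3,065.50. Insurer: €224 − €56 = €168.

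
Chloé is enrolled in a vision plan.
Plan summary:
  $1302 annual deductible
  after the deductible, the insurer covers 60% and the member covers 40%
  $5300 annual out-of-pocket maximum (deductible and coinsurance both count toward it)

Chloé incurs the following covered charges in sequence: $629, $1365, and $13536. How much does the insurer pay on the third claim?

Bill 1, $629: fully absorbed by the deductible. Cost to member: $629. OOP to date $629. Insurer: $629 − $629 = $0.
Bill 2, $1365: $673 finishes the deductible; $692 goes to coinsurance; member's 40% is $276.80. Member pays $949.80; OOP now $1578.80. Insurer: $1365 − $949.80 = $415.20.
Bill 3, $13536: deductible met; 40% of $13536 = $5414.40. Adding that to $1578.80 gives $6993.20, past the $5300 cap; member pays only $5300 − $1578.80 = $3721.20. Insurer: $13536 − $3721.20 = $9814.80.

$9814.80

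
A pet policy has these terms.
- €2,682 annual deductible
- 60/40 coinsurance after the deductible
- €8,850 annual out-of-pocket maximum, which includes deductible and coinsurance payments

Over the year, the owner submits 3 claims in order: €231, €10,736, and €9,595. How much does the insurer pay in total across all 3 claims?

€11,712

Claim 1 — €231: entire amount goes to the deductible. Owner pays €231; OOP now €231. Plan pays €231 − €231 = €0.
Claim 2 — €10,736: deductible takes €2,451, €8,285 remains; coinsurance €8,285 × 40% = €3,314. Cost to owner: €5,765. OOP to date €5,996. Insurer: €10,736 − €5,765 = €4,971.
Claim 3 — €9,595: deductible already satisfied, so owner's share is 40% × €9,595 = €3,838. Adding that to €5,996 gives €9,834, past the €8,850 cap; owner pays only €8,850 − €5,996 = €2,854. Insurer: €9,595 − €2,854 = €6,741.
Insurer total = bills − owner's total = €20,562 − €8,850 = €11,712.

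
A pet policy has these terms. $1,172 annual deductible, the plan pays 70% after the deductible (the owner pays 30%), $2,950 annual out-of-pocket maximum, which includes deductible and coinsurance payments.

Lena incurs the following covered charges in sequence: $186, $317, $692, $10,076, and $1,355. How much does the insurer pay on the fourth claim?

$8,304.90

#1 ($186): entire amount goes to the deductible. Cost to owner: $186. OOP to date $186. Insurer: $186 − $186 = $0.
#2 ($317): all of it applies to the deductible. Cost to owner: $317. OOP to date $503. Insurer: $317 − $317 = $0.
#3 ($692): deductible takes $669, $23 remains; 30% of $23 = $6.90. Cost to owner: $675.90. OOP to date $1,178.90. Insurer: $692 − $675.90 = $16.10.
#4 ($10,076): deductible met; 30% of $10,076 = $3,022.80. That would push OOP to $4,201.70, over the $2,950 cap, so owner pays $2,950 − $1,178.90 = $1,771.10. Insurer: $10,076 − $1,771.10 = $8,304.90.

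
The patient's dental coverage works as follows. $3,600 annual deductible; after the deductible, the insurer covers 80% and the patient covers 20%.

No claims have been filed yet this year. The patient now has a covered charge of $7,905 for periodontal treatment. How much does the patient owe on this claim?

Deductible not yet touched, so the first $3,600 of the bill goes to the deductible.
The remaining $4,305 (= $7,905 − $3,600) moves to coinsurance.
Patient's 20% share of $4,305 is $861.
So the patient owes $3,600 + $861 = $4,461.

$4,461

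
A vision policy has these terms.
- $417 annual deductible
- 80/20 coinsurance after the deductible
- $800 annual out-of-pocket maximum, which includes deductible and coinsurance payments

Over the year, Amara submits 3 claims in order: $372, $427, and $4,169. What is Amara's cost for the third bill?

Claim 1 — $372: entire amount goes to the deductible. Member owes $372 (running OOP $372).
Claim 2 — $427: $45 finishes the deductible; $382 goes to coinsurance; member's 20% is $76.40. Member pays $121.40; OOP now $493.40.
Claim 3 — $4,169: deductible met; 20% of $4,169 = $833.80. That would push OOP to $1,327.20, over the $800 cap, so member pays $800 − $493.40 = $306.60.

$306.60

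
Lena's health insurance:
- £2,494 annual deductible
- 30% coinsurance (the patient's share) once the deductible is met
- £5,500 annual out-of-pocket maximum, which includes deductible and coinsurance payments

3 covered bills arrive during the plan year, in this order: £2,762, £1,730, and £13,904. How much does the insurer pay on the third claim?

£11,497.40

Claim 1 (£2,762): £2,494 finishes the deductible; £268 goes to coinsurance; patient's 30% is £80.40. Patient owes £2,574.40 (running OOP £2,574.40). Insurer: £2,762 − £2,574.40 = £187.60.
Claim 2 (£1,730): deductible already satisfied, so patient's share is 30% × £1,730 = £519. Patient owes £519 (running OOP £3,093.40). Insurer: £1,730 − £519 = £1,211.
Claim 3 (£13,904): deductible met; 30% of £13,904 = £4,171.20. That would push OOP to £7,264.60, over the £5,500 cap, so patient pays £5,500 − £3,093.40 = £2,406.60. Insurer: £13,904 − £2,406.60 = £11,497.40.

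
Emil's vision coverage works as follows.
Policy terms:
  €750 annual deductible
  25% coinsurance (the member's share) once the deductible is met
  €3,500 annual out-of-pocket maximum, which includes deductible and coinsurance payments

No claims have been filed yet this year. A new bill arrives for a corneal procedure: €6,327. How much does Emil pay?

The full €750 deductible is still open; €750 of this bill applies to it.
The remaining €5,577 (= €6,327 − €750) moves to coinsurance.
Member's 25% share of €5,577 is €1,394.25.
That puts the member's cost at €750 + €1,394.25 = €2,144.25 before any cap.
Year-to-date out-of-pocket becomes €0 + €2,144.25 = €2,144.25, still under the €3,500 maximum, so no cap applies.

€2,144.25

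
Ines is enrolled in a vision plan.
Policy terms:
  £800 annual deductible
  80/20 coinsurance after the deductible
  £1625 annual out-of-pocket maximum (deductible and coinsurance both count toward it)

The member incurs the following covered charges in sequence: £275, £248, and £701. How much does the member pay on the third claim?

£361.80

Claim 1 — £275: fully absorbed by the deductible. Member owes £275 (running OOP £275).
Claim 2 — £248: all of it applies to the deductible. Member owes £248 (running OOP £523).
Claim 3 — £701: deductible takes £277, £424 remains; coinsurance £424 × 20% = £84.80. Member pays £361.80; OOP now £884.80.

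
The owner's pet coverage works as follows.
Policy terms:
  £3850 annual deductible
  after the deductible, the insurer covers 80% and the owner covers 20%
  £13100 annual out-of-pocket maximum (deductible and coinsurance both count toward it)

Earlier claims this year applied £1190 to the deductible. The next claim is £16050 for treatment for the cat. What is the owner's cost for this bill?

Remaining deductible: £3850 − £1190 = £2660.
After the £2660 deductible portion, £16050 − £2660 = £13390 is subject to coinsurance.
Coinsurance: £13390 × 20% = £2678.
Owner responsibility before any cap: £2660 + £2678 = £5338.
Year-to-date out-of-pocket becomes £1190 + £5338 = £6528, still under the £13100 maximum, so no cap applies.

£5338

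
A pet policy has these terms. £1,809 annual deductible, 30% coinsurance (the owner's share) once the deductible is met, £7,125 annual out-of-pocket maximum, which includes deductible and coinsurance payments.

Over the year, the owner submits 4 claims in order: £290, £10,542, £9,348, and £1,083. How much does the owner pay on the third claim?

£2,609.10

#1 (£290): fully absorbed by the deductible. Owner owes £290 (running OOP £290).
#2 (£10,542): £1,519 finishes the deductible; £9,023 goes to coinsurance; 30% of £9,023 = £2,706.90. Cost to owner: £4,225.90. OOP to date £4,515.90.
#3 (£9,348): deductible already satisfied, so owner's share is 30% × £9,348 = £2,804.40. Adding that to £4,515.90 gives £7,320.30, past the £7,125 cap; owner pays only £7,125 − £4,515.90 = £2,609.10.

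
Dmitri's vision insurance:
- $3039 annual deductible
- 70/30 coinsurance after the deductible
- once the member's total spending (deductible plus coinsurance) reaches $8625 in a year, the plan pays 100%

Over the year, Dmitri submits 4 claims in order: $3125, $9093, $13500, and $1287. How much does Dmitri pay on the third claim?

#1 ($3125): $3039 finishes the deductible; $86 goes to coinsurance; member's 30% is $25.80. Cost to member: $3064.80. OOP to date $3064.80.
#2 ($9093): 30% coinsurance on $9093 = $2727.90. Cost to member: $2727.90. OOP to date $5792.70.
#3 ($13500): deductible met; 30% of $13500 = $4050. That would push OOP to $9842.70, over the $8625 cap, so member pays $8625 − $5792.70 = $2832.30.

$2832.30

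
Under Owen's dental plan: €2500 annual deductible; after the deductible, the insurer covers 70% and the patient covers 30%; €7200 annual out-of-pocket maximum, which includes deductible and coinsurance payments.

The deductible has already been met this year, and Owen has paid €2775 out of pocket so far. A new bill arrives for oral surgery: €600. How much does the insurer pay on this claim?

€420

The deductible is already satisfied, so the full bill goes to coinsurance.
Patient's 30% share of €600 is €180.
Year-to-date out-of-pocket becomes €2775 + €180 = €2955, still under the €7200 maximum, so no cap applies.
The plan picks up €600 − €180 = €420.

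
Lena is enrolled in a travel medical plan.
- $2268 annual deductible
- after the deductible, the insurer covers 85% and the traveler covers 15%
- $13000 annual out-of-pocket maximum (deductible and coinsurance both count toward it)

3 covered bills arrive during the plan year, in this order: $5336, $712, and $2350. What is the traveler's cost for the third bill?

$352.50

Claim 1 ($5336): $2268 to deductible, leaving $3068; traveler's 15% is $460.20. Cost to traveler: $2728.20. OOP to date $2728.20.
Claim 2 ($712): 15% coinsurance on $712 = $106.80. Cost to traveler: $106.80. OOP to date $2835.
Claim 3 ($2350): deductible already satisfied, so traveler's share is 15% × $2350 = $352.50. Cost to traveler: $352.50. OOP to date $3187.50.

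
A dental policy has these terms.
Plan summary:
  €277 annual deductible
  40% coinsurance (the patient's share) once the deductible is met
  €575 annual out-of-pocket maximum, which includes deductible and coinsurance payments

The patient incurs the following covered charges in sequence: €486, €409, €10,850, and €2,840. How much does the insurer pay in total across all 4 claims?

Claim 1 (€486): €277 finishes the deductible; €209 goes to coinsurance; 40% of €209 = €83.60. Patient owes €360.60 (running OOP €360.60). Plan pays €486 − €360.60 = €125.40.
Claim 2 (€409): 40% coinsurance on €409 = €163.60. Patient pays €163.60; OOP now €524.20. Insurer: €409 − €163.60 = €245.40.
Claim 3 (€10,850): 40% coinsurance on €10,850 = €4,340. OOP would hit €4,864.20 > €575, so the cap limits the patient to €575 − €524.20 = €50.80. Plan pays €10,850 − €50.80 = €10,799.20.
Claim 4 (€2,840): deductible met; 40% of €2,840 = €1,136. OOP would hit €1,711 > €575, so the cap limits the patient to €575 − €575 = €0. Insurer: €2,840 − €0 = €2,840.
Insurer total = bills − patient's total = €14,585 − €575 = €14,010.

€14,010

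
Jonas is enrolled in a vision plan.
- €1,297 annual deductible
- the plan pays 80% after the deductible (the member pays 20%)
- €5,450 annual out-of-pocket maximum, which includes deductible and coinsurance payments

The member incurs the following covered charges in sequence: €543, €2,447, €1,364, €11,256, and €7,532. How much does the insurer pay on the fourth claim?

Claim 1 — €543: fully absorbed by the deductible. Member pays €543; OOP now €543. Plan pays €543 − €543 = €0.
Claim 2 — €2,447: €754 to deductible, leaving €1,693; coinsurance €1,693 × 20% = €338.60. Member pays €1,092.60; OOP now €1,635.60. Plan pays €2,447 − €1,092.60 = €1,354.40.
Claim 3 — €1,364: deductible met; 20% of €1,364 = €272.80. Member owes €272.80 (running OOP €1,908.40). Insurer: €1,364 − €272.80 = €1,091.20.
Claim 4 — €11,256: deductible already satisfied, so member's share is 20% × €11,256 = €2,251.20. Member owes €2,251.20 (running OOP €4,159.60). Insurer: €11,256 − €2,251.20 = €9,004.80.

€9,004.80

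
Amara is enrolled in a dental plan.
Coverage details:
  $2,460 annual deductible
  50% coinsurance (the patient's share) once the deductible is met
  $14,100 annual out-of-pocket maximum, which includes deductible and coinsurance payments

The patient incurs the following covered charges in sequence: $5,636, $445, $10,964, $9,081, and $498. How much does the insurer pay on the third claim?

Claim 1 ($5,636): deductible takes $2,460, $3,176 remains; patient's 50% is $1,588. Patient owes $4,048 (running OOP $4,048). Insurer: $5,636 − $4,048 = $1,588.
Claim 2 ($445): 50% coinsurance on $445 = $222.50. Patient owes $222.50 (running OOP $4,270.50). Insurer: $445 − $222.50 = $222.50.
Claim 3 ($10,964): deductible already satisfied, so patient's share is 50% × $10,964 = $5,482. Patient pays $5,482; OOP now $9,752.50. Plan pays $10,964 − $5,482 = $5,482.

$5,482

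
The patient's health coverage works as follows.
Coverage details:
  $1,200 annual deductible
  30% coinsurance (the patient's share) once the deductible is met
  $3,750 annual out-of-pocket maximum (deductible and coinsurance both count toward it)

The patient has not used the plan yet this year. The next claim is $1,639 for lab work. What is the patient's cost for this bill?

$1,331.70

Deductible not yet touched, so the first $1,200 of the bill goes to the deductible.
The remaining $439 (= $1,639 − $1,200) moves to coinsurance.
Patient's 30% share of $439 is $131.70.
So the patient owes $1,200 + $131.70 = $1,331.70 before any cap.
Cumulative spending $0 + $1,331.70 = $1,331.70 stays under the $3,750 maximum.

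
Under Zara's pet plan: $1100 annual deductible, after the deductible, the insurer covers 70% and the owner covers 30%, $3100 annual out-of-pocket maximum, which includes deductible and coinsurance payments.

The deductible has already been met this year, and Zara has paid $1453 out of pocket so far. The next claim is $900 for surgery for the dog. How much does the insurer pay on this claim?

With the deductible met, the entire $900 is subject to coinsurance.
30% of $900 = $270 falls to the owner.
Cumulative spending $1453 + $270 = $1723 stays under the $3100 maximum.
Insurer pays the balance: $900 − $270 = $630.

$630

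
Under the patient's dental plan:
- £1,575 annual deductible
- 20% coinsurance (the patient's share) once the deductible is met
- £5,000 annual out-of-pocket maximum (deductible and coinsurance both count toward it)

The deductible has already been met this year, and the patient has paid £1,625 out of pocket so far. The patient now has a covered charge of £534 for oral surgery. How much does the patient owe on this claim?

£106.80

The deductible is already satisfied, so the full bill goes to coinsurance.
20% of £534 = £106.80 falls to the patient.
Year-to-date out-of-pocket becomes £1,625 + £106.80 = £1,731.80, still under the £5,000 maximum, so no cap applies.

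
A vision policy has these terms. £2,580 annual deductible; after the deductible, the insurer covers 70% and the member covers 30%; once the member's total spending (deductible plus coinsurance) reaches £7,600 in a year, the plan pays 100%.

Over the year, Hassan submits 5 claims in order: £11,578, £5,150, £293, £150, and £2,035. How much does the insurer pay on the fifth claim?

#1 (£11,578): £2,580 finishes the deductible; £8,998 goes to coinsurance; member's 30% is £2,699.40. Member pays £5,279.40; OOP now £5,279.40. Insurer: £11,578 − £5,279.40 = £6,298.60.
#2 (£5,150): deductible already satisfied, so member's share is 30% × £5,150 = £1,545. Member pays £1,545; OOP now £6,824.40. Insurer: £5,150 − £1,545 = £3,605.
#3 (£293): 30% coinsurance on £293 = £87.90. Member pays £87.90; OOP now £6,912.30. Insurer: £293 − £87.90 = £205.10.
#4 (£150): deductible already satisfied, so member's share is 30% × £150 = £45. Cost to member: £45. OOP to date £6,957.30. Insurer: £150 − £45 = £105.
#5 (£2,035): deductible already satisfied, so member's share is 30% × £2,035 = £610.50. Cost to member: £610.50. OOP to date £7,567.80. Insurer: £2,035 − £610.50 = £1,424.50.

£1,424.50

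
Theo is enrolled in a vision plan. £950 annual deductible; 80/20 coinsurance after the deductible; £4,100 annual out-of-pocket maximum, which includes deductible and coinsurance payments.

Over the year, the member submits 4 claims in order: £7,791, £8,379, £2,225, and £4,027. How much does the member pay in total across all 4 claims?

#1 (£7,791): £950 to deductible, leaving £6,841; coinsurance £6,841 × 20% = £1,368.20. Member pays £2,318.20; OOP now £2,318.20.
#2 (£8,379): deductible met; 20% of £8,379 = £1,675.80. Member owes £1,675.80 (running OOP £3,994).
#3 (£2,225): deductible already satisfied, so member's share is 20% × £2,225 = £445. OOP would hit £4,439 > £4,100, so the cap limits the member to £4,100 − £3,994 = £106.
#4 (£4,027): 20% coinsurance on £4,027 = £805.40. That would push OOP to £4,905.40, over the £4,100 cap, so member pays £4,100 − £4,100 = £0.
Summing the member's payments: £2,318.20 + £1,675.80 + £106 + £0 = £4,100.

£4,100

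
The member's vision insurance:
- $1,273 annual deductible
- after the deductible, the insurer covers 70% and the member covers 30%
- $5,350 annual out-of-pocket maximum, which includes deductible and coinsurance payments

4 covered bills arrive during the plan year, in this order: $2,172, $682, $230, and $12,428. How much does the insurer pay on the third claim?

$161

Bill 1, $2,172: $1,273 finishes the deductible; $899 goes to coinsurance; 30% of $899 = $269.70. Member pays $1,542.70; OOP now $1,542.70. Plan pays $2,172 − $1,542.70 = $629.30.
Bill 2, $682: 30% coinsurance on $682 = $204.60. Member pays $204.60; OOP now $1,747.30. Plan pays $682 − $204.60 = $477.40.
Bill 3, $230: deductible met; 30% of $230 = $69. Member pays $69; OOP now $1,816.30. Plan pays $230 − $69 = $161.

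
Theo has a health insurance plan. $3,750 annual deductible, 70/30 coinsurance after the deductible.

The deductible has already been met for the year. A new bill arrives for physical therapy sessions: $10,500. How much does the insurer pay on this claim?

The deductible is already satisfied, so the full bill goes to coinsurance.
Coinsurance: $10,500 × 30% = $3,150.
The plan picks up $10,500 − $3,150 = $7,350.

$7,350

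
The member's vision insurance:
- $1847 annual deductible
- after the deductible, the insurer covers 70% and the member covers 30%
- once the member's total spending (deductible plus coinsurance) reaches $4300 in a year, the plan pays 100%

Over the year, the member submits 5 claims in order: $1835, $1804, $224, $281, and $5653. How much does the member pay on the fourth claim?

Claim 1 ($1835): fully absorbed by the deductible. Cost to member: $1835. OOP to date $1835.
Claim 2 ($1804): $12 finishes the deductible; $1792 goes to coinsurance; coinsurance $1792 × 30% = $537.60. Cost to member: $549.60. OOP to date $2384.60.
Claim 3 ($224): deductible already satisfied, so member's share is 30% × $224 = $67.20. Member pays $67.20; OOP now $2451.80.
Claim 4 ($281): deductible already satisfied, so member's share is 30% × $281 = $84.30. Cost to member: $84.30. OOP to date $2536.10.

$84.30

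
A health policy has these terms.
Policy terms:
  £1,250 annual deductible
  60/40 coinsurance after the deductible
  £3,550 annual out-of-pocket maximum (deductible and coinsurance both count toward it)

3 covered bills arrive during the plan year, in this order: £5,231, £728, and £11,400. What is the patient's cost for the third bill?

£416.40

Claim 1 (£5,231): deductible takes £1,250, £3,981 remains; coinsurance £3,981 × 40% = £1,592.40. Patient pays £2,842.40; OOP now £2,842.40.
Claim 2 (£728): 40% coinsurance on £728 = £291.20. Cost to patient: £291.20. OOP to date £3,133.60.
Claim 3 (£11,400): deductible already satisfied, so patient's share is 40% × £11,400 = £4,560. That would push OOP to £7,693.60, over the £3,550 cap, so patient pays £3,550 − £3,133.60 = £416.40.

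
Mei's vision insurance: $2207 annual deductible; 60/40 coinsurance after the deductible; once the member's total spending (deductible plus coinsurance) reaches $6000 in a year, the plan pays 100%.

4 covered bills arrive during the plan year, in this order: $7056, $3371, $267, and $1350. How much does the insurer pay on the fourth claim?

Claim 1 ($7056): $2207 to deductible, leaving $4849; coinsurance $4849 × 40% = $1939.60. Cost to member: $4146.60. OOP to date $4146.60. Insurer: $7056 − $4146.60 = $2909.40.
Claim 2 ($3371): deductible already satisfied, so member's share is 40% × $3371 = $1348.40. Member pays $1348.40; OOP now $5495. Plan pays $3371 − $1348.40 = $2022.60.
Claim 3 ($267): deductible already satisfied, so member's share is 40% × $267 = $106.80. Member owes $106.80 (running OOP $5601.80). Plan pays $267 − $106.80 = $160.20.
Claim 4 ($1350): 40% coinsurance on $1350 = $540. OOP would hit $6141.80 > $6000, so the cap limits the member to $6000 − $5601.80 = $398.20. Plan pays $1350 − $398.20 = $951.80.

$951.80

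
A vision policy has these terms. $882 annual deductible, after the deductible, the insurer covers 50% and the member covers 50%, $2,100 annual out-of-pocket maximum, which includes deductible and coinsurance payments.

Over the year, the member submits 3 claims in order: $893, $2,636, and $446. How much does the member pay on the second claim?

$1,212.50

Claim 1 — $893: $882 to deductible, leaving $11; coinsurance $11 × 50% = $5.50. Member pays $887.50; OOP now $887.50.
Claim 2 — $2,636: deductible already satisfied, so member's share is 50% × $2,636 = $1,318. OOP would hit $2,205.50 > $2,100, so the cap limits the member to $2,100 − $887.50 = $1,212.50.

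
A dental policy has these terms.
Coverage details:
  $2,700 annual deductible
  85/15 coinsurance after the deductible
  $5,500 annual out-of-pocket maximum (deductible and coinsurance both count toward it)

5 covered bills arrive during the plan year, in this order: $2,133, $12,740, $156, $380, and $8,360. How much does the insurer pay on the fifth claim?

#1 ($2,133): all of it applies to the deductible. Patient pays $2,133; OOP now $2,133. Plan pays $2,133 − $2,133 = $0.
#2 ($12,740): $567 to deductible, leaving $12,173; 15% of $12,173 = $1,825.95. Cost to patient: $2,392.95. OOP to date $4,525.95. Plan pays $12,740 − $2,392.95 = $10,347.05.
#3 ($156): deductible already satisfied, so patient's share is 15% × $156 = $23.40. Cost to patient: $23.40. OOP to date $4,549.35. Insurer: $156 − $23.40 = $132.60.
#4 ($380): deductible already satisfied, so patient's share is 15% × $380 = $57. Patient owes $57 (running OOP $4,606.35). Plan pays $380 − $57 = $323.
#5 ($8,360): deductible met; 15% of $8,360 = $1,254. That would push OOP to $5,860.35, over the $5,500 cap, so patient pays $5,500 − $4,606.35 = $893.65. Insurer: $8,360 − $893.65 = $7,466.35.

$7,466.35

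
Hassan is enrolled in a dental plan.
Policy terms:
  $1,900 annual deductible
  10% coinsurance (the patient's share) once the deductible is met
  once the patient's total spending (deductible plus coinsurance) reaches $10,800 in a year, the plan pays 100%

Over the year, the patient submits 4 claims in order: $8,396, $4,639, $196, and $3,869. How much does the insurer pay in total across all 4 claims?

Bill 1, $8,396: deductible takes $1,900, $6,496 remains; 10% of $6,496 = $649.60. Patient pays $2,549.60; OOP now $2,549.60. Plan pays $8,396 − $2,549.60 = $5,846.40.
Bill 2, $4,639: 10% coinsurance on $4,639 = $463.90. Patient pays $463.90; OOP now $3,013.50. Insurer: $4,639 − $463.90 = $4,175.10.
Bill 3, $196: deductible met; 10% of $196 = $19.60. Patient pays $19.60; OOP now $3,033.10. Insurer: $196 − $19.60 = $176.40.
Bill 4, $3,869: deductible already satisfied, so patient's share is 10% × $3,869 = $386.90. Patient owes $386.90 (running OOP $3,420). Insurer: $3,869 − $386.90 = $3,482.10.
Insurer total: $5,846.40 + $4,175.10 + $176.40 + $3,482.10 = $13,680.

$13,680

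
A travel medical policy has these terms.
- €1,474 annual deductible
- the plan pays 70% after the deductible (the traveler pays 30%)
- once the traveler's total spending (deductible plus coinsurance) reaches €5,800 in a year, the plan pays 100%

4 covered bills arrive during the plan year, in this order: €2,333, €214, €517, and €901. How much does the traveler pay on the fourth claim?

€270.30

Claim 1 — €2,333: €1,474 to deductible, leaving €859; coinsurance €859 × 30% = €257.70. Traveler pays €1,731.70; OOP now €1,731.70.
Claim 2 — €214: deductible met; 30% of €214 = €64.20. Cost to traveler: €64.20. OOP to date €1,795.90.
Claim 3 — €517: deductible met; 30% of €517 = €155.10. Traveler pays €155.10; OOP now €1,951.
Claim 4 — €901: deductible already satisfied, so traveler's share is 30% × €901 = €270.30. Cost to traveler: €270.30. OOP to date €2,221.30.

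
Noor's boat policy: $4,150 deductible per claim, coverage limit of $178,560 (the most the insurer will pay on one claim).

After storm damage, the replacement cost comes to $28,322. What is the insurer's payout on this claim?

$24,172

After the deductible, $28,322 − $4,150 = $24,172 remains.
$24,172 is within the $178,560 limit, so the insurer pays $24,172.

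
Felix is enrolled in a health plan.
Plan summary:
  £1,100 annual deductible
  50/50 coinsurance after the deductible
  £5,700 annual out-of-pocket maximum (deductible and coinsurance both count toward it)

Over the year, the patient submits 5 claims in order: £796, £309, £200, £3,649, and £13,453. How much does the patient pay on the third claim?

£100

Bill 1, £796: all of it applies to the deductible. Cost to patient: £796. OOP to date £796.
Bill 2, £309: deductible takes £304, £5 remains; patient's 50% is £2.50. Patient owes £306.50 (running OOP £1,102.50).
Bill 3, £200: deductible already satisfied, so patient's share is 50% × £200 = £100. Patient pays £100; OOP now £1,202.50.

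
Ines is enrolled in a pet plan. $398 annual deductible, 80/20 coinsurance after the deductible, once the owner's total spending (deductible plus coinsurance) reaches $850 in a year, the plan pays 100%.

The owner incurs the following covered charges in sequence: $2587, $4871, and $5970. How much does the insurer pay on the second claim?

$4856.80

Bill 1, $2587: $398 finishes the deductible; $2189 goes to coinsurance; owner's 20% is $437.80. Owner owes $835.80 (running OOP $835.80). Plan pays $2587 − $835.80 = $1751.20.
Bill 2, $4871: 20% coinsurance on $4871 = $974.20. Adding that to $835.80 gives $1810, past the $850 cap; owner pays only $850 − $835.80 = $14.20. Plan pays $4871 − $14.20 = $4856.80.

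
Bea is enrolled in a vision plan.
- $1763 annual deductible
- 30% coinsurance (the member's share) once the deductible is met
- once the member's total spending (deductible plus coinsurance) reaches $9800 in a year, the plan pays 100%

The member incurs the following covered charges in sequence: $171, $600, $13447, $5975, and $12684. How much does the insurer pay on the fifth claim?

$10176

Bill 1, $171: fully absorbed by the deductible. Cost to member: $171. OOP to date $171. Insurer: $171 − $171 = $0.
Bill 2, $600: fully absorbed by the deductible. Member pays $600; OOP now $771. Insurer: $600 − $600 = $0.
Bill 3, $13447: $992 finishes the deductible; $12455 goes to coinsurance; 30% of $12455 = $3736.50. Cost to member: $4728.50. OOP to date $5499.50. Insurer: $13447 − $4728.50 = $8718.50.
Bill 4, $5975: deductible met; 30% of $5975 = $1792.50. Member pays $1792.50; OOP now $7292. Insurer: $5975 − $1792.50 = $4182.50.
Bill 5, $12684: deductible met; 30% of $12684 = $3805.20. That would push OOP to $11097.20, over the $9800 cap, so member pays $9800 − $7292 = $2508. Plan pays $12684 − $2508 = $10176.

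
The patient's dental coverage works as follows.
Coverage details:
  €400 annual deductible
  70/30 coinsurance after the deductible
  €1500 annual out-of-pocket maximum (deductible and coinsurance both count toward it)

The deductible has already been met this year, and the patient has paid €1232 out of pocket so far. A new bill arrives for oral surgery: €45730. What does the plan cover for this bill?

€45462

With the deductible met, the entire €45730 is subject to coinsurance.
Coinsurance: €45730 × 30% = €13719.
That would bring total out-of-pocket to €14951, past the €1500 cap. The patient is capped at €1500 − €1232 = €268 on this claim.
Insurer pays the balance: €45730 − €268 = €45462.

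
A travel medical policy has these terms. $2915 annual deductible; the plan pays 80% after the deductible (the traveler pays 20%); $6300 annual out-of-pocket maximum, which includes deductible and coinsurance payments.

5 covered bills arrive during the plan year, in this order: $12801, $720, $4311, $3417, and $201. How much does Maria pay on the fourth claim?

$401.60

Bill 1, $12801: $2915 to deductible, leaving $9886; 20% of $9886 = $1977.20. Traveler owes $4892.20 (running OOP $4892.20).
Bill 2, $720: 20% coinsurance on $720 = $144. Traveler owes $144 (running OOP $5036.20).
Bill 3, $4311: 20% coinsurance on $4311 = $862.20. Traveler owes $862.20 (running OOP $5898.40).
Bill 4, $3417: deductible already satisfied, so traveler's share is 20% × $3417 = $683.40. OOP would hit $6581.80 > $6300, so the cap limits the traveler to $6300 − $5898.40 = $401.60.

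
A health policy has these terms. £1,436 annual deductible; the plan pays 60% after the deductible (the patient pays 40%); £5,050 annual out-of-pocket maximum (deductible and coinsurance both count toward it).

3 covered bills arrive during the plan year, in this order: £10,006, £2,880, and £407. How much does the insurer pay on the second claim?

£2,694

#1 (£10,006): £1,436 finishes the deductible; £8,570 goes to coinsurance; coinsurance £8,570 × 40% = £3,428. Cost to patient: £4,864. OOP to date £4,864. Insurer: £10,006 − £4,864 = £5,142.
#2 (£2,880): deductible met; 40% of £2,880 = £1,152. That would push OOP to £6,016, over the £5,050 cap, so patient pays £5,050 − £4,864 = £186. Plan pays £2,880 − £186 = £2,694.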